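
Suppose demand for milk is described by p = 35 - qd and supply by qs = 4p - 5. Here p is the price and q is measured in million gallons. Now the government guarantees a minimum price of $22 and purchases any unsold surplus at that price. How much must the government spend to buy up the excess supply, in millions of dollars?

Rearranging demand gives qd = 35 - p. Equilibrium: 35 - p = 4p - 5, so 40 = 5p and p* = 8, q* = 27.
Since 22 > 8, the floor is binding.
At p = 22: qd = 35 - 22 = 13 and qs = 4·22 - 5 = 83.
Surplus = qs - qd = 70.
Government expenditure = surplus × support price = 70 × 22 = 1540.

1540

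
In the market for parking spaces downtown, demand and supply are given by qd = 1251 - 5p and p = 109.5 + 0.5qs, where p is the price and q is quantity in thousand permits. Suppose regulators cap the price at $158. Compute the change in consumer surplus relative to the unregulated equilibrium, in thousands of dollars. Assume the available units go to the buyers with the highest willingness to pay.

Rearranging supply gives qs = 2p - 219. Setting quantity demanded equal to quantity supplied, 1251 - 5p = 2p - 219, gives p* = 210 and q* = 201.
The ceiling of 158 is below the equilibrium price 210, so it binds.
At p = 158: qd = 1251 - 5·158 = 461 and qs = 2·158 - 219 = 97.
Consumer surplus without the control is ½ · (250.2 - 210) · 201 = 4040.1.
With the ceiling, 97 units are sold at 158 (assume they go to the highest-value buyers). The demand price at q = 97 is 230.8, so CS = ½ · [(250.2 - 158) + (230.8 - 158)] · 97 = 8002.5.
Change in consumer surplus = 8002.5 - 4040.1 = 3962.4.

3962.4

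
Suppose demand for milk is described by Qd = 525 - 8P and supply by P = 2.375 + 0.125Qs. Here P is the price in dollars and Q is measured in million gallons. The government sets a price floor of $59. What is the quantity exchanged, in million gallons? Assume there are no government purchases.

53

Rearranging supply gives Qs = 8P - 19. In a free market, 525 - 8P = 8P - 19 gives the equilibrium P* = 34, Q* = 253.
Because the floor (59) lies above the market-clearing price, it is binding.
At P = 59: Qd = 525 - 8·59 = 53 and Qs = 8·59 - 19 = 453.
The quantity actually transacted is the short side, demand: 53.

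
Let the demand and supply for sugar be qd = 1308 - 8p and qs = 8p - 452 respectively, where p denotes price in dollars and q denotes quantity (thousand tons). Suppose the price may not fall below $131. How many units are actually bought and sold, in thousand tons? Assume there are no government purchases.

260

Without the control the market clears where 1308 - 8p = 8p - 452, i.e. p* = 110 and q* = 428.
Since 131 > 110, the floor is binding.
At p = 131: qd = 1308 - 8·131 = 260 and qs = 8·131 - 452 = 596.
The quantity actually transacted is the short side, demand: 260.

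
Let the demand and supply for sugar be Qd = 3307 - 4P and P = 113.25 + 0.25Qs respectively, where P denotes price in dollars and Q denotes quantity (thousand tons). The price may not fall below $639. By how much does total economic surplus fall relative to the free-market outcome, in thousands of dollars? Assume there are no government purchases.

114244

Rearranging supply gives Qs = 4P - 453. In a free market, 3307 - 4P = 4P - 453 gives the equilibrium P* = 470, Q* = 1427.
Since 639 > 470, the floor is binding.
At P = 639: Qd = 3307 - 4·639 = 751 and Qs = 4·639 - 453 = 2103.
Quantity traded falls to 751. At Q = 751 the demand price is (3307 - 751)/4 = 639 and the supply price is (453 + 751)/4 = 301.
Deadweight loss = ½ · (639 - 301) · (1427 - 751) = ½ · 338 · 676 = 114244.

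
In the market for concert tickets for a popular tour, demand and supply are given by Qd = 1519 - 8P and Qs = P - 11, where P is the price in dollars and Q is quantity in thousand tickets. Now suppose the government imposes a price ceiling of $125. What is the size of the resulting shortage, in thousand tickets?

405

In a free market, 1519 - 8P = P - 11 gives the equilibrium P* = 170, Q* = 159.
Since 125 < 170, the ceiling is binding.
At P = 125: Qd = 1519 - 8·125 = 519 and Qs = 125 - 11 = 114.
Shortage = Qd - Qs = 519 - 114 = 405.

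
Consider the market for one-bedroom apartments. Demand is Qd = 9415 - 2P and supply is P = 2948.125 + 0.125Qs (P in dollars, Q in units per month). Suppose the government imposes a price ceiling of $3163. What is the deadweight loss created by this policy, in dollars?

375380

Rearranging supply gives Qs = 8P - 23585. Equilibrium: 9415 - 2P = 8P - 23585, so 33000 = 10P and P* = 3300, Q* = 2815.
The ceiling of 3163 is below the equilibrium price 3300, so it binds.
At P = 3163: Qd = 9415 - 2·3163 = 3089 and Qs = 8·3163 - 23585 = 1719.
Quantity traded falls to 1719. At Q = 1719 the demand price is (9415 - 1719)/2 = 3848 and the supply price is (23585 + 1719)/8 = 3163.
Deadweight loss = ½ · (3848 - 3163) · (2815 - 1719) = ½ · 685 · 1096 = 375380.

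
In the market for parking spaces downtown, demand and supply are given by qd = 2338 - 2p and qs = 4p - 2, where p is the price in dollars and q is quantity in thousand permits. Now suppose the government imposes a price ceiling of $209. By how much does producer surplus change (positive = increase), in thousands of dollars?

-216476

Equilibrium: 2338 - 2p = 4p - 2, so 2340 = 6p and p* = 390, q* = 1558.
Since 209 < 390, the ceiling is binding.
At p = 209: qd = 2338 - 2·209 = 1920 and qs = 4·209 - 2 = 834.
Producer surplus without the control is ½ · (390 - 0.5) · 1558 = 303420.5.
With the ceiling, producers sell 834 units at 209, so PS = ½ · (209 - 0.5) · 834 = 86944.5.
Change in producer surplus = 86944.5 - 303420.5 = -216476.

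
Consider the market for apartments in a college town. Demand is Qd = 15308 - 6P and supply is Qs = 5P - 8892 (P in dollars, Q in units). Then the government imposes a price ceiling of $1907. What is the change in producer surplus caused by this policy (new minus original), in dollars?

-403021.5

Equilibrium: 15308 - 6P = 5P - 8892, so 24200 = 11P and P* = 2200, Q* = 2108.
The ceiling of 1907 is below the equilibrium price 2200, so it binds.
At P = 1907: Qd = 15308 - 6·1907 = 3866 and Qs = 5·1907 - 8892 = 643.
Producer surplus without the control is ½ · (2200 - 1778.4) · 2108 = 444366.4.
With the ceiling, producers sell 643 units at 1907, so PS = ½ · (1907 - 1778.4) · 643 = 41344.9.
Change in producer surplus = 41344.9 - 444366.4 = -403021.5.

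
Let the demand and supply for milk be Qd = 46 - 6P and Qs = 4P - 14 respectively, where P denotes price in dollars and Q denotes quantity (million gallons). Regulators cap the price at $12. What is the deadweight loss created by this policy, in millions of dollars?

Setting quantity demanded equal to quantity supplied, 46 - 6P = 4P - 14, gives P* = 6 and Q* = 10.
Since 12 is above P* = 6, the ceiling does not bind and the free-market outcome prevails.
Since the control does not bind, no trades are prevented and deadweight loss is zero.

0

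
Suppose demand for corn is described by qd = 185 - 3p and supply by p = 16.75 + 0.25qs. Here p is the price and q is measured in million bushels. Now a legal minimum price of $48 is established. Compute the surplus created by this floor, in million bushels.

84

Rearranging supply gives qs = 4p - 67. Equilibrium: 185 - 3p = 4p - 67, so 252 = 7p and p* = 36, q* = 77.
Because the floor (48) lies above the market-clearing price, it is binding.
At p = 48: qd = 185 - 3·48 = 41 and qs = 4·48 - 67 = 125.
Surplus = qs - qd = 125 - 41 = 84.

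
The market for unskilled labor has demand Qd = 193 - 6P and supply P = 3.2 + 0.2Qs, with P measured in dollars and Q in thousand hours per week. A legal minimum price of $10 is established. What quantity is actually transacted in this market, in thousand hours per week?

Rearranging supply gives Qs = 5P - 16. Equilibrium: 193 - 6P = 5P - 16, so 209 = 11P and P* = 19, Q* = 79.
Since 10 is below P* = 19, the floor does not bind and the free-market outcome prevails.

79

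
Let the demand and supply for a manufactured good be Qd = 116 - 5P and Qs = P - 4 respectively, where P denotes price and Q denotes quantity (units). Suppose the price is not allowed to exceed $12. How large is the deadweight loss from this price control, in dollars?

38.4

Setting quantity demanded equal to quantity supplied, 116 - 5P = P - 4, gives P* = 20 and Q* = 16.
The ceiling of 12 is below the equilibrium price 20, so it binds.
At P = 12: Qd = 116 - 5·12 = 56 and Qs = 12 - 4 = 8.
Quantity traded falls to 8. At Q = 8 the demand price is (116 - 8)/5 = 21.6 and the supply price is 4 + 8 = 12.
Deadweight loss = ½ · (21.6 - 12) · (16 - 8) = ½ · 9.6 · 8 = 38.4.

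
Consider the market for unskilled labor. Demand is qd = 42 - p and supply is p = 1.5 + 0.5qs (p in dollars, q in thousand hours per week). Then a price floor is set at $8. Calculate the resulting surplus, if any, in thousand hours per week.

0

Rearranging supply gives qs = 2p - 3. Setting quantity demanded equal to quantity supplied, 42 - p = 2p - 3, gives p* = 15 and q* = 27.
Since 8 is below p* = 15, the floor does not bind and the free-market outcome prevails.
Since the control does not bind, there is no surplus.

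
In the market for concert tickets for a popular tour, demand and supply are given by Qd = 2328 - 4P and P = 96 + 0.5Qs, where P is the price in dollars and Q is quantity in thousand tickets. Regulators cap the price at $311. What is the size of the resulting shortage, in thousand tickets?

654

Rearranging supply gives Qs = 2P - 192. Setting quantity demanded equal to quantity supplied, 2328 - 4P = 2P - 192, gives P* = 420 and Q* = 648.
Because the ceiling (311) lies below the market-clearing price, it is binding.
At P = 311: Qd = 2328 - 4·311 = 1084 and Qs = 2·311 - 192 = 430.
Shortage = Qd - Qs = 1084 - 430 = 654.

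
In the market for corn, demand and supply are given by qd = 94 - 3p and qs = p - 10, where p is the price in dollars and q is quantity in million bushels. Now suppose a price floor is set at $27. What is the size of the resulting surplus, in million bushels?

Setting quantity demanded equal to quantity supplied, 94 - 3p = p - 10, gives p* = 26 and q* = 16.
Because the floor (27) lies above the market-clearing price, it is binding.
At p = 27: qd = 94 - 3·27 = 13 and qs = 27 - 10 = 17.
Surplus = qs - qd = 17 - 13 = 4.

4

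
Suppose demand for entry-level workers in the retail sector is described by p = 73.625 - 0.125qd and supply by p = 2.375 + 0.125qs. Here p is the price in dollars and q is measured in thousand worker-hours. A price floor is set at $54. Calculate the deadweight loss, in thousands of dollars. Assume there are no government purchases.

Rearranging demand gives qd = 589 - 8p; rearranging supply gives qs = 8p - 19. Without the control the market clears where 589 - 8p = 8p - 19, i.e. p* = 38 and q* = 285.
Since 54 > 38, the floor is binding.
At p = 54: qd = 589 - 8·54 = 157 and qs = 8·54 - 19 = 413.
Quantity traded falls to 157. At q = 157 the demand price is (589 - 157)/8 = 54 and the supply price is (19 + 157)/8 = 22.
Deadweight loss = ½ · (54 - 22) · (285 - 157) = ½ · 32 · 128 = 2048.

2048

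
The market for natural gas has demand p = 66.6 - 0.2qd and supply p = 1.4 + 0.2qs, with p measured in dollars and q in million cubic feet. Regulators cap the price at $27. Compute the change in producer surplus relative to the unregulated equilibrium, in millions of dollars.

Rearranging demand gives qd = 333 - 5p; rearranging supply gives qs = 5p - 7. Setting quantity demanded equal to quantity supplied, 333 - 5p = 5p - 7, gives p* = 34 and q* = 163.
Because the ceiling (27) lies below the market-clearing price, it is binding.
At p = 27: qd = 333 - 5·27 = 198 and qs = 5·27 - 7 = 128.
Producer surplus without the control is ½ · (34 - 1.4) · 163 = 2656.9.
With the ceiling, producers sell 128 units at 27, so PS = ½ · (27 - 1.4) · 128 = 1638.4.
Change in producer surplus = 1638.4 - 2656.9 = -1018.5.

-1018.5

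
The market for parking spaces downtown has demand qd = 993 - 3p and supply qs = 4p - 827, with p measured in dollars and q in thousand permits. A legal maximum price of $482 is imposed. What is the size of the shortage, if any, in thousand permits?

0

In a free market, 993 - 3p = 4p - 827 gives the equilibrium p* = 260, q* = 213.
Since 482 is above p* = 260, the ceiling does not bind and the free-market outcome prevails.
Since the control does not bind, there is no shortage.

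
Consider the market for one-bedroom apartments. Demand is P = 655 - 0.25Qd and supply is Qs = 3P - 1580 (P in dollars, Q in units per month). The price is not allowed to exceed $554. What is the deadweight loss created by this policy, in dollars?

Rearranging demand gives Qd = 2620 - 4P. Setting quantity demanded equal to quantity supplied, 2620 - 4P = 3P - 1580, gives P* = 600 and Q* = 220.
The ceiling of 554 is below the equilibrium price 600, so it binds.
At P = 554: Qd = 2620 - 4·554 = 404 and Qs = 3·554 - 1580 = 82.
Quantity traded falls to 82. At Q = 82 the demand price is (2620 - 82)/4 = 634.5 and the supply price is (1580 + 82)/3 = 554.
Deadweight loss = ½ · (634.5 - 554) · (220 - 82) = ½ · 80.5 · 138 = 5554.5.

5554.5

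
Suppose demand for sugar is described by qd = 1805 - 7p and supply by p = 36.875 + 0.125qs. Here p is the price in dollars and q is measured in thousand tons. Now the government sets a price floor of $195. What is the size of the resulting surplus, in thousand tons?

825

Rearranging supply gives qs = 8p - 295. Equilibrium: 1805 - 7p = 8p - 295, so 2100 = 15p and p* = 140, q* = 825.
Because the floor (195) lies above the market-clearing price, it is binding.
At p = 195: qd = 1805 - 7·195 = 440 and qs = 8·195 - 295 = 1265.
Surplus = qs - qd = 1265 - 440 = 825.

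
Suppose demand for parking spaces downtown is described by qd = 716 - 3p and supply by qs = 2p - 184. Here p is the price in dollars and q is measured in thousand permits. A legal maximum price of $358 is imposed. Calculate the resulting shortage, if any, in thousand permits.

In a free market, 716 - 3p = 2p - 184 gives the equilibrium p* = 180, q* = 176.
Since 358 is above p* = 180, the ceiling does not bind and the free-market outcome prevails.
Since the control does not bind, there is no shortage.

0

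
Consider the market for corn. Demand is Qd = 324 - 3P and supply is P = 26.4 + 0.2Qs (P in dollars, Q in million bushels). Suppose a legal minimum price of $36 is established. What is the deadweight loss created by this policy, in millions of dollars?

0

Rearranging supply gives Qs = 5P - 132. Equilibrium: 324 - 3P = 5P - 132, so 456 = 8P and P* = 57, Q* = 153.
The floor of 36 is below the equilibrium price 57, so it is not binding; the market clears at P* = 57, Q* = 153.
Since the control does not bind, no trades are prevented and deadweight loss is zero.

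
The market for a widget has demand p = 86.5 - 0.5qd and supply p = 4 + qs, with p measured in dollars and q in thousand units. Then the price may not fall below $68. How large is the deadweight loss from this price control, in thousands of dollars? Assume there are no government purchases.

Rearranging demand gives qd = 173 - 2p; rearranging supply gives qs = p - 4. In a free market, 173 - 2p = p - 4 gives the equilibrium p* = 59, q* = 55.
The floor of 68 is above the equilibrium price 59, so it binds.
At p = 68: qd = 173 - 2·68 = 37 and qs = 68 - 4 = 64.
Quantity traded falls to 37. At q = 37 the demand price is (173 - 37)/2 = 68 and the supply price is 4 + 37 = 41.
Deadweight loss = ½ · (68 - 41) · (55 - 37) = ½ · 27 · 18 = 243.

243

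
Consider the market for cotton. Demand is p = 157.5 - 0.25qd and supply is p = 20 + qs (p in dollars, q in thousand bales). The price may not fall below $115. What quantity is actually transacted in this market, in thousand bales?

110

Rearranging demand gives qd = 630 - 4p; rearranging supply gives qs = p - 20. In a free market, 630 - 4p = p - 20 gives the equilibrium p* = 130, q* = 110.
The floor of 115 is below the equilibrium price 130, so it is not binding; the market clears at p* = 130, q* = 110.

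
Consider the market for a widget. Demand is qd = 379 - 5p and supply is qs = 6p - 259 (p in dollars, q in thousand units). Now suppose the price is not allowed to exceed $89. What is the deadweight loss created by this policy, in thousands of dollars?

0

Equilibrium: 379 - 5p = 6p - 259, so 638 = 11p and p* = 58, q* = 89.
Since 89 is above p* = 58, the ceiling does not bind and the free-market outcome prevails.
Since the control does not bind, no trades are prevented and deadweight loss is zero.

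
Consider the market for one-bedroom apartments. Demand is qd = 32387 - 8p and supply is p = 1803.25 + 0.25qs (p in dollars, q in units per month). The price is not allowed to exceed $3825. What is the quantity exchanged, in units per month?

5987

Rearranging supply gives qs = 4p - 7213. Equilibrium: 32387 - 8p = 4p - 7213, so 39600 = 12p and p* = 3300, q* = 5987.
The ceiling of 3825 is above the equilibrium price 3300, so it is not binding; the market clears at p* = 3300, q* = 5987.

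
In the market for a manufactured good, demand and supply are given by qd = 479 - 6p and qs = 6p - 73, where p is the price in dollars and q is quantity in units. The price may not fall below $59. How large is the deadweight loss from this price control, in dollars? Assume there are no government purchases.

Equilibrium: 479 - 6p = 6p - 73, so 552 = 12p and p* = 46, q* = 203.
Because the floor (59) lies above the market-clearing price, it is binding.
At p = 59: qd = 479 - 6·59 = 125 and qs = 6·59 - 73 = 281.
Quantity traded falls to 125. At q = 125 the demand price is (479 - 125)/6 = 59 and the supply price is (73 + 125)/6 = 33.
Deadweight loss = ½ · (59 - 33) · (203 - 125) = ½ · 26 · 78 = 1014.

1014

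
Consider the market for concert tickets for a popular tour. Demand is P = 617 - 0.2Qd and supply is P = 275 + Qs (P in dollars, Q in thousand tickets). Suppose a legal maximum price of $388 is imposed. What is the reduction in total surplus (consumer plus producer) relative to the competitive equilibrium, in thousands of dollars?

Rearranging demand gives Qd = 3085 - 5P; rearranging supply gives Qs = P - 275. In a free market, 3085 - 5P = P - 275 gives the equilibrium P* = 560, Q* = 285.
Because the ceiling (388) lies below the market-clearing price, it is binding.
At P = 388: Qd = 3085 - 5·388 = 1145 and Qs = 388 - 275 = 113.
Quantity traded falls to 113. At Q = 113 the demand price is (3085 - 113)/5 = 594.4 and the supply price is 275 + 113 = 388.
Deadweight loss = ½ · (594.4 - 388) · (285 - 113) = ½ · 206.4 · 172 = 17750.4.

17750.4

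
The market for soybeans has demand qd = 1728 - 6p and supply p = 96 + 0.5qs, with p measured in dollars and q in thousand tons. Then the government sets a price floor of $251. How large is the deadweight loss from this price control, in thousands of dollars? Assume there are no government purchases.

Rearranging supply gives qs = 2p - 192. Setting quantity demanded equal to quantity supplied, 1728 - 6p = 2p - 192, gives p* = 240 and q* = 288.
Since 251 > 240, the floor is binding.
At p = 251: qd = 1728 - 6·251 = 222 and qs = 2·251 - 192 = 310.
Quantity traded falls to 222. At q = 222 the demand price is (1728 - 222)/6 = 251 and the supply price is (192 + 222)/2 = 207.
Deadweight loss = ½ · (251 - 207) · (288 - 222) = ½ · 44 · 66 = 1452.

1452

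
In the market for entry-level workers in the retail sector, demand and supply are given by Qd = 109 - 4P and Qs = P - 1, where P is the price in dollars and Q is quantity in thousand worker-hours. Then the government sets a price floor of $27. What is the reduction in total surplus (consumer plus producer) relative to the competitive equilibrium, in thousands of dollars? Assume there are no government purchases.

250

Equilibrium: 109 - 4P = P - 1, so 110 = 5P and P* = 22, Q* = 21.
Because the floor (27) lies above the market-clearing price, it is binding.
At P = 27: Qd = 109 - 4·27 = 1 and Qs = 27 - 1 = 26.
Quantity traded falls to 1. At Q = 1 the demand price is (109 - 1)/4 = 27 and the supply price is 1 + 1 = 2.
Deadweight loss = ½ · (27 - 2) · (21 - 1) = ½ · 25 · 20 = 250.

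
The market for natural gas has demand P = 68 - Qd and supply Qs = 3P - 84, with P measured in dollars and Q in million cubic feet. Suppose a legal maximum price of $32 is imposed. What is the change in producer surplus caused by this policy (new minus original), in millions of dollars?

-126

Rearranging demand gives Qd = 68 - P. Equilibrium: 68 - P = 3P - 84, so 152 = 4P and P* = 38, Q* = 30.
Because the ceiling (32) lies below the market-clearing price, it is binding.
At P = 32: Qd = 68 - 32 = 36 and Qs = 3·32 - 84 = 12.
Producer surplus without the control is ½ · (38 - 28) · 30 = 150.
With the ceiling, producers sell 12 units at 32, so PS = ½ · (32 - 28) · 12 = 24.
Change in producer surplus = 24 - 150 = -126.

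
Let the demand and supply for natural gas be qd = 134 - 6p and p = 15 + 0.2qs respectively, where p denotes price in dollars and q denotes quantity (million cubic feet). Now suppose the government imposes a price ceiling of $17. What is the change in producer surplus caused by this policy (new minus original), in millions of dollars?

-30

Rearranging supply gives qs = 5p - 75. Setting quantity demanded equal to quantity supplied, 134 - 6p = 5p - 75, gives p* = 19 and q* = 20.
The ceiling of 17 is below the equilibrium price 19, so it binds.
At p = 17: qd = 134 - 6·17 = 32 and qs = 5·17 - 75 = 10.
Producer surplus without the control is ½ · (19 - 15) · 20 = 40.
With the ceiling, producers sell 10 units at 17, so PS = ½ · (17 - 15) · 10 = 10.
Change in producer surplus = 10 - 40 = -30.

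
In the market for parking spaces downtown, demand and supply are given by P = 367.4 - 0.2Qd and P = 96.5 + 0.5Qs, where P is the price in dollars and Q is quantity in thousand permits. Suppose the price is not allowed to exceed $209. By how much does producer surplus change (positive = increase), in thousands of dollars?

Rearranging demand gives Qd = 1837 - 5P; rearranging supply gives Qs = 2P - 193. Setting quantity demanded equal to quantity supplied, 1837 - 5P = 2P - 193, gives P* = 290 and Q* = 387.
The ceiling of 209 is below the equilibrium price 290, so it binds.
At P = 209: Qd = 1837 - 5·209 = 792 and Qs = 2·209 - 193 = 225.
Producer surplus without the control is ½ · (290 - 96.5) · 387 = 37442.25.
With the ceiling, producers sell 225 units at 209, so PS = ½ · (209 - 96.5) · 225 = 12656.25.
Change in producer surplus = 12656.25 - 37442.25 = -24786.

-24786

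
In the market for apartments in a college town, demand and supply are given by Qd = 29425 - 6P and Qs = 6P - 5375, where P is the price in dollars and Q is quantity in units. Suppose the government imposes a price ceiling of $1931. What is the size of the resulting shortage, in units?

Setting quantity demanded equal to quantity supplied, 29425 - 6P = 6P - 5375, gives P* = 2900 and Q* = 12025.
Since 1931 < 2900, the ceiling is binding.
At P = 1931: Qd = 29425 - 6·1931 = 17839 and Qs = 6·1931 - 5375 = 6211.
Shortage = Qd - Qs = 17839 - 6211 = 11628.

11628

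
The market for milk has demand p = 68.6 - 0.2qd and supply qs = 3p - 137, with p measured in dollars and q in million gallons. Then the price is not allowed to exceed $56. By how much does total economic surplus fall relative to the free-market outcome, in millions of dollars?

38.4

Rearranging demand gives qd = 343 - 5p. Equilibrium: 343 - 5p = 3p - 137, so 480 = 8p and p* = 60, q* = 43.
Since 56 < 60, the ceiling is binding.
At p = 56: qd = 343 - 5·56 = 63 and qs = 3·56 - 137 = 31.
Quantity traded falls to 31. At q = 31 the demand price is (343 - 31)/5 = 62.4 and the supply price is (137 + 31)/3 = 56.
Deadweight loss = ½ · (62.4 - 56) · (43 - 31) = ½ · 6.4 · 12 = 38.4.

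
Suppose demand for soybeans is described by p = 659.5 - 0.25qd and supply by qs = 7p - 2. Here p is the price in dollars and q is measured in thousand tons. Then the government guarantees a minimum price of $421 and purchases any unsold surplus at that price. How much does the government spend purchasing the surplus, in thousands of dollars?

838211

Rearranging demand gives qd = 2638 - 4p. In a free market, 2638 - 4p = 7p - 2 gives the equilibrium p* = 240, q* = 1678.
Because the floor (421) lies above the market-clearing price, it is binding.
At p = 421: qd = 2638 - 4·421 = 954 and qs = 7·421 - 2 = 2945.
Surplus = qs - qd = 1991.
Government expenditure = surplus × support price = 1991 × 421 = 838211.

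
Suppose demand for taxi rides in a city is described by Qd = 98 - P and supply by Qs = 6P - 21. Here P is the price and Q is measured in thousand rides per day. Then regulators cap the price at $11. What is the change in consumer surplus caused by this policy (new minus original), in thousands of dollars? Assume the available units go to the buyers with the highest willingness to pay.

Without the control the market clears where 98 - P = 6P - 21, i.e. P* = 17 and Q* = 81.
Since 11 < 17, the ceiling is binding.
At P = 11: Qd = 98 - 11 = 87 and Qs = 6·11 - 21 = 45.
Consumer surplus without the control is ½ · (98 - 17) · 81 = 3280.5.
With the ceiling, 45 units are sold at 11 (assume they go to the highest-value buyers). The demand price at Q = 45 is 53, so CS = ½ · [(98 - 11) + (53 - 11)] · 45 = 2902.5.
Change in consumer surplus = 2902.5 - 3280.5 = -378.

-378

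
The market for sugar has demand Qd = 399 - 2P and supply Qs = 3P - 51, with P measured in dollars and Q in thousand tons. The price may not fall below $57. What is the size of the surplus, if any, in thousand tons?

In a free market, 399 - 2P = 3P - 51 gives the equilibrium P* = 90, Q* = 219.
The floor of 57 is below the equilibrium price 90, so it is not binding; the market clears at P* = 90, Q* = 219.
Since the control does not bind, there is no surplus.

0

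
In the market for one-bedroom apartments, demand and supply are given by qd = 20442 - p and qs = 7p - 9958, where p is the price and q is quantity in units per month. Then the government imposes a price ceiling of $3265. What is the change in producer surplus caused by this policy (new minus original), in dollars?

Setting quantity demanded equal to quantity supplied, 20442 - p = 7p - 9958, gives p* = 3800 and q* = 16642.
Because the ceiling (3265) lies below the market-clearing price, it is binding.
At p = 3265: qd = 20442 - 3265 = 17177 and qs = 7·3265 - 9958 = 12897.
Producer surplus without the control is ½ · (3800 - 9958/7) · 16642 = 138478082/7.
With the ceiling, producers sell 12897 units at 3265, so PS = ½ · (3265 - 9958/7) · 12897 = 166332609/14.
Change in producer surplus = 166332609/14 - 138478082/7 = -7901682.5.

-7901682.5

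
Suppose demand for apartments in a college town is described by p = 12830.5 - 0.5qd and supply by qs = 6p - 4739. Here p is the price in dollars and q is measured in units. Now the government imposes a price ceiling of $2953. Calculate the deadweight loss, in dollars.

Rearranging demand gives qd = 25661 - 2p. Equilibrium: 25661 - 2p = 6p - 4739, so 30400 = 8p and p* = 3800, q* = 18061.
Since 2953 < 3800, the ceiling is binding.
At p = 2953: qd = 25661 - 2·2953 = 19755 and qs = 6·2953 - 4739 = 12979.
Quantity traded falls to 12979. At q = 12979 the demand price is (25661 - 12979)/2 = 6341 and the supply price is (4739 + 12979)/6 = 2953.
Deadweight loss = ½ · (6341 - 2953) · (18061 - 12979) = ½ · 3388 · 5082 = 8608908.

8608908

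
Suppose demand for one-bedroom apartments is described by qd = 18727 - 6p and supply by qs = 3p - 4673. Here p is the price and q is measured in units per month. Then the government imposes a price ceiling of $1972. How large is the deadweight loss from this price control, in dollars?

887364

Setting quantity demanded equal to quantity supplied, 18727 - 6p = 3p - 4673, gives p* = 2600 and q* = 3127.
The ceiling of 1972 is below the equilibrium price 2600, so it binds.
At p = 1972: qd = 18727 - 6·1972 = 6895 and qs = 3·1972 - 4673 = 1243.
Quantity traded falls to 1243. At q = 1243 the demand price is (18727 - 1243)/6 = 2914 and the supply price is (4673 + 1243)/3 = 1972.
Deadweight loss = ½ · (2914 - 1972) · (3127 - 1243) = ½ · 942 · 1884 = 887364.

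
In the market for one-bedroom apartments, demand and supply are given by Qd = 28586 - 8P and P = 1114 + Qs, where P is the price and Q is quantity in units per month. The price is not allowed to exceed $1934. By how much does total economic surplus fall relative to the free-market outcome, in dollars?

1049600.25

Rearranging supply gives Qs = P - 1114. Without the control the market clears where 28586 - 8P = P - 1114, i.e. P* = 3300 and Q* = 2186.
Because the ceiling (1934) lies below the market-clearing price, it is binding.
At P = 1934: Qd = 28586 - 8·1934 = 13114 and Qs = 1934 - 1114 = 820.
Quantity traded falls to 820. At Q = 820 the demand price is (28586 - 820)/8 = 3470.75 and the supply price is 1114 + 820 = 1934.
Deadweight loss = ½ · (3470.75 - 1934) · (2186 - 820) = ½ · 1536.75 · 1366 = 1049600.25.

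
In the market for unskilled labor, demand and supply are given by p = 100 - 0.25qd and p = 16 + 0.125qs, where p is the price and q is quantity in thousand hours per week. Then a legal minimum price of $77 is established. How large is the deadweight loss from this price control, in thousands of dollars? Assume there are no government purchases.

3267

Rearranging demand gives qd = 400 - 4p; rearranging supply gives qs = 8p - 128. Without the control the market clears where 400 - 4p = 8p - 128, i.e. p* = 44 and q* = 224.
Since 77 > 44, the floor is binding.
At p = 77: qd = 400 - 4·77 = 92 and qs = 8·77 - 128 = 488.
Quantity traded falls to 92. At q = 92 the demand price is (400 - 92)/4 = 77 and the supply price is (128 + 92)/8 = 27.5.
Deadweight loss = ½ · (77 - 27.5) · (224 - 92) = ½ · 49.5 · 132 = 3267.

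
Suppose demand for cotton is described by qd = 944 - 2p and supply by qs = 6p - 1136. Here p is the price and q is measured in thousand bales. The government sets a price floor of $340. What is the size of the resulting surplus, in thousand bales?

640

In a free market, 944 - 2p = 6p - 1136 gives the equilibrium p* = 260, q* = 424.
The floor of 340 is above the equilibrium price 260, so it binds.
At p = 340: qd = 944 - 2·340 = 264 and qs = 6·340 - 1136 = 904.
Surplus = qs - qd = 904 - 264 = 640.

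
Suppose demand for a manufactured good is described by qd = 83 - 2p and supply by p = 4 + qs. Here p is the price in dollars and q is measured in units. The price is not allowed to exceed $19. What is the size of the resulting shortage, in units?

Rearranging supply gives qs = p - 4. Setting quantity demanded equal to quantity supplied, 83 - 2p = p - 4, gives p* = 29 and q* = 25.
Because the ceiling (19) lies below the market-clearing price, it is binding.
At p = 19: qd = 83 - 2·19 = 45 and qs = 19 - 4 = 15.
Shortage = qd - qs = 45 - 15 = 30.

30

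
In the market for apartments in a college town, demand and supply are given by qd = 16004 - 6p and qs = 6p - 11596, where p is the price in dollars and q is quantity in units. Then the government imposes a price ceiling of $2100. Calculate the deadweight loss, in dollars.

240000

Equilibrium: 16004 - 6p = 6p - 11596, so 27600 = 12p and p* = 2300, q* = 2204.
Because the ceiling (2100) lies below the market-clearing price, it is binding.
At p = 2100: qd = 16004 - 6·2100 = 3404 and qs = 6·2100 - 11596 = 1004.
Quantity traded falls to 1004. At q = 1004 the demand price is (16004 - 1004)/6 = 2500 and the supply price is (11596 + 1004)/6 = 2100.
Deadweight loss = ½ · (2500 - 2100) · (2204 - 1004) = ½ · 400 · 1200 = 240000.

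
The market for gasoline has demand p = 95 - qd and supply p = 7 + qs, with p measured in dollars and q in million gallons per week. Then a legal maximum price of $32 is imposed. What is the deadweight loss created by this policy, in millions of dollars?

Rearranging demand gives qd = 95 - p; rearranging supply gives qs = p - 7. Equilibrium: 95 - p = p - 7, so 102 = 2p and p* = 51, q* = 44.
The ceiling of 32 is below the equilibrium price 51, so it binds.
At p = 32: qd = 95 - 32 = 63 and qs = 32 - 7 = 25.
Quantity traded falls to 25. At q = 25 the demand price is 95 - 25 = 70 and the supply price is 7 + 25 = 32.
Deadweight loss = ½ · (70 - 32) · (44 - 25) = ½ · 38 · 19 = 361.

361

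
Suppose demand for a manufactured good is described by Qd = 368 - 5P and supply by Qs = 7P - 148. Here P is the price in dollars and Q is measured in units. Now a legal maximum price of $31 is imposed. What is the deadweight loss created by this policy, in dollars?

1209.6

Without the control the market clears where 368 - 5P = 7P - 148, i.e. P* = 43 and Q* = 153.
The ceiling of 31 is below the equilibrium price 43, so it binds.
At P = 31: Qd = 368 - 5·31 = 213 and Qs = 7·31 - 148 = 69.
Quantity traded falls to 69. At Q = 69 the demand price is (368 - 69)/5 = 59.8 and the supply price is (148 + 69)/7 = 31.
Deadweight loss = ½ · (59.8 - 31) · (153 - 69) = ½ · 28.8 · 84 = 1209.6.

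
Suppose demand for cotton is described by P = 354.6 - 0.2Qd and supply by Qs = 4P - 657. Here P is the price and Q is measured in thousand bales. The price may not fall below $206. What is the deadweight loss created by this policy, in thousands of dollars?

0

Rearranging demand gives Qd = 1773 - 5P. Setting quantity demanded equal to quantity supplied, 1773 - 5P = 4P - 657, gives P* = 270 and Q* = 423.
Since 206 is below P* = 270, the floor does not bind and the free-market outcome prevails.
Since the control does not bind, no trades are prevented and deadweight loss is zero.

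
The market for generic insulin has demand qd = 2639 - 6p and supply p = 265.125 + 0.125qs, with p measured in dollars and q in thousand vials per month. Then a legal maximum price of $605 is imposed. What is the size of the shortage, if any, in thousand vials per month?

0

Rearranging supply gives qs = 8p - 2121. In a free market, 2639 - 6p = 8p - 2121 gives the equilibrium p* = 340, q* = 599.
The ceiling of 605 is above the equilibrium price 340, so it is not binding; the market clears at p* = 340, q* = 599.
Since the control does not bind, there is no shortage.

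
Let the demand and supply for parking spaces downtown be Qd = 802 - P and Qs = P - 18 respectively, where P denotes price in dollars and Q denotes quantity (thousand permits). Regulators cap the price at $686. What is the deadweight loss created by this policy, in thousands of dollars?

0

Equilibrium: 802 - P = P - 18, so 820 = 2P and P* = 410, Q* = 392.
The ceiling of 686 is above the equilibrium price 410, so it is not binding; the market clears at P* = 410, Q* = 392.
Since the control does not bind, no trades are prevented and deadweight loss is zero.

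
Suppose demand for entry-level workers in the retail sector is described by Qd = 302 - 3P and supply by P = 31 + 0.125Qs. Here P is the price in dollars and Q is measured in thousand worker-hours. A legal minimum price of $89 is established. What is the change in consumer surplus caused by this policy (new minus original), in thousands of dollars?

-3646.5

Rearranging supply gives Qs = 8P - 248. Equilibrium: 302 - 3P = 8P - 248, so 550 = 11P and P* = 50, Q* = 152.
Since 89 > 50, the floor is binding.
At P = 89: Qd = 302 - 3·89 = 35 and Qs = 8·89 - 248 = 464.
Consumer surplus without the control is ½ · (302/3 - 50) · 152 = 11552/3.
With the floor, consumers buy 35 units at 89, so CS = ½ · (302/3 - 89) · 35 = 1225/6.
Change in consumer surplus = 1225/6 - 11552/3 = -3646.5.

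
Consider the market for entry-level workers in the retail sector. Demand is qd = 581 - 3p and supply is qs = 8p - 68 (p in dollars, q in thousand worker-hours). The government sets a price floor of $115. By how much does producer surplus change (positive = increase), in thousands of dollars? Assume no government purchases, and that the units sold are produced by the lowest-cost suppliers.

Setting quantity demanded equal to quantity supplied, 581 - 3p = 8p - 68, gives p* = 59 and q* = 404.
Because the floor (115) lies above the market-clearing price, it is binding.
At p = 115: qd = 581 - 3·115 = 236 and qs = 8·115 - 68 = 852.
Producer surplus without the control is ½ · (59 - 8.5) · 404 = 10201.
With the floor, 236 units are sold at 115. The supply price at q = 236 is 38, so PS = ½ · [(115 - 8.5) + (115 - 38)] · 236 = 21653.
Change in producer surplus = 21653 - 10201 = 11452.

11452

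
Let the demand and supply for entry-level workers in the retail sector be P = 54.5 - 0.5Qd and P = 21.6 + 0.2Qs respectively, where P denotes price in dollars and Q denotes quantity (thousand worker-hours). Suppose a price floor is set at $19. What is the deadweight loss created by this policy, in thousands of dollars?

0

Rearranging demand gives Qd = 109 - 2P; rearranging supply gives Qs = 5P - 108. Equilibrium: 109 - 2P = 5P - 108, so 217 = 7P and P* = 31, Q* = 47.
Since 19 is below P* = 31, the floor does not bind and the free-market outcome prevails.
Since the control does not bind, no trades are prevented and deadweight loss is zero.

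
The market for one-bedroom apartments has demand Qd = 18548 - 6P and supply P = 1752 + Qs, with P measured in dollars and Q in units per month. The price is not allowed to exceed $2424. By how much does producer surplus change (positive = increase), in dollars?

Rearranging supply gives Qs = P - 1752. Without the control the market clears where 18548 - 6P = P - 1752, i.e. P* = 2900 and Q* = 1148.
Because the ceiling (2424) lies below the market-clearing price, it is binding.
At P = 2424: Qd = 18548 - 6·2424 = 4004 and Qs = 2424 - 1752 = 672.
Producer surplus without the control is ½ · (2900 - 1752) · 1148 = 658952.
With the ceiling, producers sell 672 units at 2424, so PS = ½ · (2424 - 1752) · 672 = 225792.
Change in producer surplus = 225792 - 658952 = -433160.

-433160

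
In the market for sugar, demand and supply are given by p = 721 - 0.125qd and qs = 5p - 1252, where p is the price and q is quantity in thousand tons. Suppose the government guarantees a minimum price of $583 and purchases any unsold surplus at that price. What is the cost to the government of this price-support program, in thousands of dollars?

325897

Rearranging demand gives qd = 5768 - 8p. Without the control the market clears where 5768 - 8p = 5p - 1252, i.e. p* = 540 and q* = 1448.
Since 583 > 540, the floor is binding.
At p = 583: qd = 5768 - 8·583 = 1104 and qs = 5·583 - 1252 = 1663.
Surplus = qs - qd = 559.
Government expenditure = surplus × support price = 559 × 583 = 325897.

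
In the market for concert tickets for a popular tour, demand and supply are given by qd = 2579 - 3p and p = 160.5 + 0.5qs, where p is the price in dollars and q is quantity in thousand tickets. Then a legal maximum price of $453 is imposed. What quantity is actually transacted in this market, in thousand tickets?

585

Rearranging supply gives qs = 2p - 321. Equilibrium: 2579 - 3p = 2p - 321, so 2900 = 5p and p* = 580, q* = 839.
Because the ceiling (453) lies below the market-clearing price, it is binding.
At p = 453: qd = 2579 - 3·453 = 1220 and qs = 2·453 - 321 = 585.
The quantity actually transacted is the short side, supply: 585.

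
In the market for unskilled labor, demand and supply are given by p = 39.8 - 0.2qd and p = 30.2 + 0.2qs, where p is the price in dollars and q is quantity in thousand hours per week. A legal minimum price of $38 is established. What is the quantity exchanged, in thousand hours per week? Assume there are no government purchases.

Rearranging demand gives qd = 199 - 5p; rearranging supply gives qs = 5p - 151. Equilibrium: 199 - 5p = 5p - 151, so 350 = 10p and p* = 35, q* = 24.
Because the floor (38) lies above the market-clearing price, it is binding.
At p = 38: qd = 199 - 5·38 = 9 and qs = 5·38 - 151 = 39.
The quantity actually transacted is the short side, demand: 9.

9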